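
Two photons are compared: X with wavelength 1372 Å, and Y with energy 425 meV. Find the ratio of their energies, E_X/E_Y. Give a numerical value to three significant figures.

E_X = 1.448e-18 J (from wavelength = 1372 Å, via E = hc/λ).
E_Y = 6.809e-20 J (from energy = 425 meV, via E given directly).
Ratio = 1.448e-18 / 6.809e-20 = 21.3.

21.3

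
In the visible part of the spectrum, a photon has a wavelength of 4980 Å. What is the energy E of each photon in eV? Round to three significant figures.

2.49 eV

Convert to SI: λ = 4980 Å = 4.98 × 10^-7 m.
For a photon E = hc/λ, so E = 3.989 × 10^-19 J.
Converting to eV: E = 2.490 eV ≈ 2.49 eV.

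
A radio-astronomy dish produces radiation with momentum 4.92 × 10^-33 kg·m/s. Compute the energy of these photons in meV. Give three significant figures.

Use c = 2.99792458 × 10^8 m/s, 1 eV = 1.602176634 × 10^-19 J.
Apply E = pc: E = 1.475 × 10^-24 J.
Converting to meV: E = 0.009206 meV ≈ 9.21 × 10^-3 meV.

9.21 × 10^-3 meV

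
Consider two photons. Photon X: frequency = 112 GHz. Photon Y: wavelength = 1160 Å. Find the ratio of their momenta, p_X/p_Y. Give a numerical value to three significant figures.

p_X = 2.475e-31 kg·m/s (from frequency = 112 GHz, via p = hf/c).
p_Y = 5.712e-27 kg·m/s (from wavelength = 1160 Å, via p = h/λ).
Ratio = 2.475e-31 / 5.712e-27 = 4.33e-5.

4.33e-5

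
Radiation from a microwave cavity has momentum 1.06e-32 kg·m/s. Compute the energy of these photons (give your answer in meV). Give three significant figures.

0.0198 meV

Since E = pc for a photon, E = 3.178e-24 J.
Converting to meV: E = 0.01983 meV ≈ 0.0198 meV.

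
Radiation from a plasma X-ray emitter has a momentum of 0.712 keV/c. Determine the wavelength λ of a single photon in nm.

1.74 nm

Convert to SI: p = 0.712 keV/c = 3.8051 × 10^-25 kg·m/s.
Apply λ = h/p: λ = 1.741 × 10^-9 m.
Converting to nm: λ = 1.741 nm ≈ 1.74 nm.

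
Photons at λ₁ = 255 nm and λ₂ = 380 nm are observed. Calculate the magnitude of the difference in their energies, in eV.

1.60 eV

Using E = hc/λ: E₁ = 7.790e-19 J, E₂ = 5.227e-19 J.
|ΔE| = |7.790e-19 − 5.227e-19| = 2.56e-19 J = 1.60 eV.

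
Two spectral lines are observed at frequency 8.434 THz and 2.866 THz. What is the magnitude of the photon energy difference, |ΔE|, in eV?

Using E = hf: E₁ = 5.5884 × 10^-21 J, E₂ = 1.8990 × 10^-21 J.
|ΔE| = |5.5884 × 10^-21 − 1.8990 × 10^-21| = 3.69 × 10^-21 J = 0.0230 eV.

0.0230 eV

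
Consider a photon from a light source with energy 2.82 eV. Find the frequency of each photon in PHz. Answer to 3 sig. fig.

0.682 PHz

(h = 6.62607015 × 10^-34 J·s, 1 eV = 1.602176634 × 10^-19 J.)
In SI units: E = 2.82 eV = 4.5181 × 10^-19 J.
Apply f = E/h: f = 6.819 × 10^14 Hz.
Converting to PHz: f = 0.6819 PHz ≈ 0.682 PHz.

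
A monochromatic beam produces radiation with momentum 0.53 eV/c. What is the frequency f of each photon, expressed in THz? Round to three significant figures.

Convert to SI: p = 0.53 eV/c = 2.8325 × 10^-28 kg·m/s.
Since f = pc/h for a photon, f = 1.282 × 10^14 Hz.
Converting to THz: f = 128.2 THz ≈ 128 THz.

128 THz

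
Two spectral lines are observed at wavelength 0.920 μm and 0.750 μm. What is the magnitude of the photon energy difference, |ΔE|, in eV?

0.305 eV

Using E = hc/λ: E₁ = 2.159 × 10^-19 J, E₂ = 2.649 × 10^-19 J.
|ΔE| = |2.159 × 10^-19 − 2.649 × 10^-19| = 4.89 × 10^-20 J = 0.305 eV.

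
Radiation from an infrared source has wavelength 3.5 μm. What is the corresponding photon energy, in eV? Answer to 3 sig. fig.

0.354 eV

First convert: λ = 3.5 μm = 3.5e-6 m.
Apply E = hc/λ: E = 5.676e-20 J.
Converting to eV: E = 0.3542 eV ≈ 0.354 eV.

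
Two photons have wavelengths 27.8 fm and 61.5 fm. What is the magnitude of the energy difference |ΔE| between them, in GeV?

Using E = hc/λ: E₁ = 7.145 × 10^-12 J, E₂ = 3.230 × 10^-12 J.
|ΔE| = |7.145 × 10^-12 − 3.230 × 10^-12| = 3.92 × 10^-12 J = 0.0244 GeV.

0.0244 GeV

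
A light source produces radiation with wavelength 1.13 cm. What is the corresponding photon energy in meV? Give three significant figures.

0.110 meV

Use h = 6.62607015e-34 J·s, c = 2.99792458e8 m/s, 1 eV = 1.602176634e-19 J.
In SI units: λ = 1.13 cm = 0.0113 m.
Since E = hc/λ for a photon, E = 1.758e-23 J.
Converting to meV: E = 0.1097 meV ≈ 0.110 meV.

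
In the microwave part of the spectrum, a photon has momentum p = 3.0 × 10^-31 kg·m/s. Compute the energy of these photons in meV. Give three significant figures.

(c = 2.99792458 × 10^8 m/s, 1 eV = 1.602176634 × 10^-19 J.)
The photon relation is E = pc, giving E = 8.994 × 10^-23 J.
Converting to meV: E = 0.5613 meV ≈ 0.561 meV.

0.561 meV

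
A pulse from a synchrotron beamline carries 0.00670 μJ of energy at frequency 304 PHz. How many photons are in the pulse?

Per-photon energy: E = 2.014·10^-16 J (from frequency = 304 PHz).
N = E_total / E_photon = 6.70·10^-9 J / 2.014·10^-16 J = 3.33·10^7.

3.33·10^7 photons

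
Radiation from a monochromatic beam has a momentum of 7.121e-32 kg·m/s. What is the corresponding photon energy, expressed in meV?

0.133 meV

For a photon E = pc, so E = 2.135e-23 J.
Converting to meV: E = 0.1332 meV ≈ 0.133 meV.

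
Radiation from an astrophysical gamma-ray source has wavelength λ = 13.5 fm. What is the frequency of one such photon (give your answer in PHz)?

2.22e7 PHz

Take c = 2.99792458e8 m/s.
In SI units: λ = 13.5 fm = 1.35e-14 m.
The photon relation is f = c/λ, giving f = 2.221e22 Hz.
Converting to PHz: f = 2.221e7 PHz ≈ 2.22e7 PHz.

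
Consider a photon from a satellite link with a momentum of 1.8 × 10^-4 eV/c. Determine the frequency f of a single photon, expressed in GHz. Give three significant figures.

43.5 GHz

Use h = 6.62607015 × 10^-34 J·s, c = 2.99792458 × 10^8 m/s, 1 eV = 1.602176634 × 10^-19 J.
In SI units: p = 1.8 × 10^-4 eV/c = 9.6197 × 10^-32 kg·m/s.
Apply f = pc/h: f = 4.352 × 10^10 Hz.
Converting to GHz: f = 43.52 GHz ≈ 43.5 GHz.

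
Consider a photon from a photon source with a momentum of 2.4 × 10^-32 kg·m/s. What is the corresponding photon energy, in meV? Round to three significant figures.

0.0449 meV

Since E = pc for a photon, E = 7.195 × 10^-24 J.
Converting to meV: E = 0.04491 meV ≈ 0.0449 meV.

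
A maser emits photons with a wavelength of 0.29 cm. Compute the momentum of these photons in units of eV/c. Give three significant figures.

(h = 6.62607015 × 10^-34 J·s, c = 2.99792458 × 10^8 m/s, 1 eV = 1.602176634 × 10^-19 J.)
Convert to SI: λ = 0.29 cm = 0.0029 m.
Apply p = h/λ: p = 2.285 × 10^-31 kg·m/s.
Converting to eV/c: p = 4.275 × 10^-4 eV/c ≈ 4.28 × 10^-4 eV/c.

4.28 × 10^-4 eV/c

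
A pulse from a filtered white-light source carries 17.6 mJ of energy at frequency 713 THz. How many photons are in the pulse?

Per-photon energy: E = 4.724 × 10^-19 J (from frequency = 713 THz).
N = E_total / E_photon = 0.0176 J / 4.724 × 10^-19 J = 3.73 × 10^16.

3.73 × 10^16 photons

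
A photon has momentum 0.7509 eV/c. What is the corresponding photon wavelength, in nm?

1650 nm

(h = 6.62607015 × 10^-34 J·s, c = 2.99792458 × 10^8 m/s, 1 eV = 1.602176634 × 10^-19 J.)
First convert: p = 0.7509 eV/c = 4.0130 × 10^-28 kg·m/s.
Apply λ = h/p: λ = 1.651 × 10^-6 m.
Converting to nm: λ = 1651 nm ≈ 1650 nm.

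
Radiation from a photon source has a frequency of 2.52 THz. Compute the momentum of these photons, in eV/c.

(h = 6.62607015e-34 J·s, c = 2.99792458e8 m/s, 1 eV = 1.602176634e-19 J.)
Convert to SI: f = 2.52 THz = 2.52e12 Hz.
For a photon p = hf/c, so p = 5.570e-30 kg·m/s.
Converting to eV/c: p = 0.01042 eV/c ≈ 0.0104 eV/c.

0.0104 eV/c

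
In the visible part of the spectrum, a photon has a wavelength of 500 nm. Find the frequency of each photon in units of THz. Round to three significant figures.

600 THz

In SI units: λ = 500 nm = 5.00e-7 m.
Apply f = c/λ: f = 5.996e14 Hz.
Converting to THz: f = 599.6 THz ≈ 600 THz.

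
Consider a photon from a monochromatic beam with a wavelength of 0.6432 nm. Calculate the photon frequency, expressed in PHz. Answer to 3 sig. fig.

(c = 2.99792458 × 10^8 m/s.)
First convert: λ = 0.6432 nm = 6.432 × 10^-10 m.
Apply f = c/λ: f = 4.661 × 10^17 Hz.
Converting to PHz: f = 466.1 PHz ≈ 466 PHz.

466 PHz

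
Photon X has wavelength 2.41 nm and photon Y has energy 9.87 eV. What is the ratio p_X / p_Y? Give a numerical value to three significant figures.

52.1

p_X = 2.749 × 10^-25 kg·m/s (from wavelength = 2.41 nm, via p = h/λ).
p_Y = 5.275 × 10^-27 kg·m/s (from energy = 9.87 eV, via p = E/c).
Ratio = 2.749 × 10^-25 / 5.275 × 10^-27 = 52.1.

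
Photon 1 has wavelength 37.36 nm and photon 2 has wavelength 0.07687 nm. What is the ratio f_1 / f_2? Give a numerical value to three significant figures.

f_1 = 8.024e15 Hz (from wavelength = 37.36 nm, via f = c/λ).
f_2 = 3.900e18 Hz (from wavelength = 0.07687 nm, via f = c/λ).
Ratio = 8.024e15 / 3.900e18 = 2.06e-3.

2.06e-3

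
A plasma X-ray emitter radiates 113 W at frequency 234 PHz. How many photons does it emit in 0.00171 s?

1.25e15 photons

Total energy: E_total = P·t = 113 × 0.00171 = 0.1932 J.
Per-photon energy: E = 1.551e-16 J.
N = E_total / E_photon = 1.25e15.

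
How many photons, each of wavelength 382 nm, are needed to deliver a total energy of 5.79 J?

Per-photon energy: E = 5.200·10^-19 J (from wavelength = 382 nm).
N = E_total / E_photon = 5.79 J / 5.200·10^-19 J = 1.11·10^19.

1.11·10^19 photons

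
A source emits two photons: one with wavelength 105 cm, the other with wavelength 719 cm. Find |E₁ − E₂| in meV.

1.01·10^-3 meV

Using E = hc/λ: E₁ = 1.892·10^-25 J, E₂ = 2.763·10^-26 J.
|ΔE| = |1.892·10^-25 − 2.763·10^-26| = 1.62·10^-25 J = 1.01·10^-3 meV.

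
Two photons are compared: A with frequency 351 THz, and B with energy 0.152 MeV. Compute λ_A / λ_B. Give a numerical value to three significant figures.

1.05e5

λ_A = 8.541e-7 m (from frequency = 351 THz, via λ = c/f).
λ_B = 8.157e-12 m (from energy = 0.152 MeV, via λ = hc/E).
Ratio = 8.541e-7 / 8.157e-12 = 1.05e5.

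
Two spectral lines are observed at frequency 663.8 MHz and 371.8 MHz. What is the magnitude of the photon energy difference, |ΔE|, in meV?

1.21e-3 meV

Using E = hf: E₁ = 4.3984e-25 J, E₂ = 2.4636e-25 J.
|ΔE| = |4.3984e-25 − 2.4636e-25| = 1.93e-25 J = 1.21e-3 meV.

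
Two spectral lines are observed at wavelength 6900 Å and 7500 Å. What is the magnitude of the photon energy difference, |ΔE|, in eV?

Using E = hc/λ: E₁ = 2.879e-19 J, E₂ = 2.649e-19 J.
|ΔE| = |2.879e-19 − 2.649e-19| = 2.30e-20 J = 0.144 eV.

0.144 eV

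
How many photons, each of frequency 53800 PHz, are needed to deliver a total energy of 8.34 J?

2.34 × 10^14 photons

Per-photon energy: E = 3.565 × 10^-14 J (from frequency = 53800 PHz).
N = E_total / E_photon = 8.34 J / 3.565 × 10^-14 J = 2.34 × 10^14.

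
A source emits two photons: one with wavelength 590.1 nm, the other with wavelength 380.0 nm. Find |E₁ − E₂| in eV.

1.16 eV

Using E = hc/λ: E₁ = 3.3663e-19 J, E₂ = 5.2275e-19 J.
|ΔE| = |3.3663e-19 − 5.2275e-19| = 1.86e-19 J = 1.16 eV.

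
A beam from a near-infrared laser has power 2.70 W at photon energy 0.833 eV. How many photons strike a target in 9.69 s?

1.96·10^20 photons

Total energy: E_total = P·t = 2.70 × 9.69 = 26.16 J.
Per-photon energy: E = 1.335·10^-19 J.
N = E_total / E_photon = 1.96·10^20.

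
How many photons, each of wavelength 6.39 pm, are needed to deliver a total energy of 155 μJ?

Per-photon energy: E = 3.109e-14 J (from wavelength = 6.39 pm).
N = E_total / E_photon = 1.55e-4 J / 3.109e-14 J = 4.99e9.

4.99e9 photons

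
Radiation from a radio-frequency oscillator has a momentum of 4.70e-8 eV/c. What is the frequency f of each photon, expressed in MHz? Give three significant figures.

In SI units: p = 4.70e-8 eV/c = 2.5118e-35 kg·m/s.
The photon relation is f = pc/h, giving f = 1.136e7 Hz.
Converting to MHz: f = 11.36 MHz ≈ 11.4 MHz.

11.4 MHz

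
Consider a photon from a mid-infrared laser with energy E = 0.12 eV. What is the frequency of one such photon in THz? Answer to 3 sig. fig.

Take h = 6.62607015e-34 J·s, 1 eV = 1.602176634e-19 J.
Convert to SI: E = 0.12 eV = 1.9226e-20 J.
Apply f = E/h: f = 2.902e13 Hz.
Converting to THz: f = 29.02 THz ≈ 29.0 THz.

29.0 THz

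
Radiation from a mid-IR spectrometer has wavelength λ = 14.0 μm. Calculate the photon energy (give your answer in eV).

0.0886 eV

(h = 6.62607015 × 10^-34 J·s, c = 2.99792458 × 10^8 m/s, 1 eV = 1.602176634 × 10^-19 J.)
In SI units: λ = 14.0 μm = 1.40 × 10^-5 m.
The photon relation is E = hc/λ, giving E = 1.419 × 10^-20 J.
Converting to eV: E = 0.08856 eV ≈ 0.0886 eV.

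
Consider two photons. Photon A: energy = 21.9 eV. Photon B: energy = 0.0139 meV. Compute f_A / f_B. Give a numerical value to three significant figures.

1.58 × 10^6

f_A = 5.295 × 10^15 Hz (from energy = 21.9 eV, via f = E/h).
f_B = 3.361 × 10^9 Hz (from energy = 0.0139 meV, via f = E/h).
Ratio = 5.295 × 10^15 / 3.361 × 10^9 = 1.58 × 10^6.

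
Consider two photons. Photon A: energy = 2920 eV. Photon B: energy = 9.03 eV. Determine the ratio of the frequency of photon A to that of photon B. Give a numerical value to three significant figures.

323

f_A = 7.061e17 Hz (from energy = 2920 eV, via f = E/h).
f_B = 2.183e15 Hz (from energy = 9.03 eV, via f = E/h).
Ratio = 7.061e17 / 2.183e15 = 323.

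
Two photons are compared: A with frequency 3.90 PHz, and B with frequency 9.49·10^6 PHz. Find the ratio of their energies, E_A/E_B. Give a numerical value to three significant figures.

4.11·10^-7

E_A = 2.584·10^-18 J (from frequency = 3.90 PHz, via E = hf).
E_B = 6.288·10^-12 J (from frequency = 9.49·10^6 PHz, via E = hf).
Ratio = 2.584·10^-18 / 6.288·10^-12 = 4.11·10^-7.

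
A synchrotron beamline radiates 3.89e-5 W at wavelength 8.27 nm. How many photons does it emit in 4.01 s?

Total energy: E_total = P·t = 3.89e-5 × 4.01 = 1.560e-4 J.
Per-photon energy: E = 2.402e-17 J.
N = E_total / E_photon = 6.49e12.

6.49e12 photons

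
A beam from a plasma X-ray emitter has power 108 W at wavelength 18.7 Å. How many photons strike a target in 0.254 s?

Total energy: E_total = P·t = 108 × 0.254 = 27.43 J.
Per-photon energy: E = 1.062e-16 J.
N = E_total / E_photon = 2.58e17.

2.58e17 photons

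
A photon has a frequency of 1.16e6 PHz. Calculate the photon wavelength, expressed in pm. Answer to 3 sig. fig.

0.258 pm

Take c = 2.99792458e8 m/s.
Convert to SI: f = 1.16e6 PHz = 1.16e21 Hz.
Apply λ = c/f: λ = 2.584e-13 m.
Converting to pm: λ = 0.2584 pm ≈ 0.258 pm.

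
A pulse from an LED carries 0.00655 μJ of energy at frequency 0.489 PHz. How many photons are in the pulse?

2.02 × 10^10 photons

Per-photon energy: E = 3.240 × 10^-19 J (from frequency = 0.489 PHz).
N = E_total / E_photon = 6.55 × 10^-9 J / 3.240 × 10^-19 J = 2.02 × 10^10.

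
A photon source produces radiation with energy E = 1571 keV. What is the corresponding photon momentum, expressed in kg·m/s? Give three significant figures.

8.40e-22 kg·m/s

Convert to SI: E = 1571 keV = 2.5170e-13 J.
For a photon p = E/c, so p = 8.396e-22 kg·m/s.
So p ≈ 8.40e-22 kg·m/s.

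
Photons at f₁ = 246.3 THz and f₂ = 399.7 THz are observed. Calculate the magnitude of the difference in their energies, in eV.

Using E = hf: E₁ = 1.6320 × 10^-19 J, E₂ = 2.6484 × 10^-19 J.
|ΔE| = |1.6320 × 10^-19 − 2.6484 × 10^-19| = 1.02 × 10^-19 J = 0.634 eV.

0.634 eV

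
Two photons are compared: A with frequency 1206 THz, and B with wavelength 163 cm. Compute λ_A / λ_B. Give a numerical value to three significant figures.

λ_A = 2.486 × 10^-7 m (from frequency = 1206 THz, via λ = c/f).
λ_B = 1.630 m (from wavelength = 163 cm, via λ given directly).
Ratio = 2.486 × 10^-7 / 1.630 = 1.53 × 10^-7.

1.53 × 10^-7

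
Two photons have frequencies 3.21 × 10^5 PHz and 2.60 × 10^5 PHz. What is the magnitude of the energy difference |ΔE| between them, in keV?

252 keV

Using E = hf: E₁ = 2.127 × 10^-13 J, E₂ = 1.723 × 10^-13 J.
|ΔE| = |2.127 × 10^-13 − 1.723 × 10^-13| = 4.04 × 10^-14 J = 252 keV.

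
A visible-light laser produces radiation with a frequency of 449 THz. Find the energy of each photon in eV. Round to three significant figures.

1.86 eV

In SI units: f = 449 THz = 4.49 × 10^14 Hz.
For a photon E = hf, so E = 2.975 × 10^-19 J.
Converting to eV: E = 1.857 eV ≈ 1.86 eV.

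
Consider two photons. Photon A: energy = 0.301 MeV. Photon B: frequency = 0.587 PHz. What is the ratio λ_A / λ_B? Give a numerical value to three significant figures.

8.07 × 10^-6

λ_A = 4.119 × 10^-12 m (from energy = 0.301 MeV, via λ = hc/E).
λ_B = 5.107 × 10^-7 m (from frequency = 0.587 PHz, via λ = c/f).
Ratio = 4.119 × 10^-12 / 5.107 × 10^-7 = 8.07 × 10^-6.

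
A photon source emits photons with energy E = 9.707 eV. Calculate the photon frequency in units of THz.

2350 THz

Take h = 6.62607015e-34 J·s, 1 eV = 1.602176634e-19 J.
First convert: E = 9.707 eV = 1.5552e-18 J.
Since f = E/h for a photon, f = 2.347e15 Hz.
Converting to THz: f = 2347 THz ≈ 2350 THz.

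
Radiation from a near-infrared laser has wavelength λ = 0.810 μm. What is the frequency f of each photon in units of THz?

370 THz

Take c = 2.99792458 × 10^8 m/s.
In SI units: λ = 0.810 μm = 8.10 × 10^-7 m.
The photon relation is f = c/λ, giving f = 3.701 × 10^14 Hz.
Converting to THz: f = 370.1 THz ≈ 370 THz.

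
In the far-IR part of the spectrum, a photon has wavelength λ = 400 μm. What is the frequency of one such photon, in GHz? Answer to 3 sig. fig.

749 GHz

Take c = 2.99792458e8 m/s.
First convert: λ = 400 μm = 4.00e-4 m.
Apply f = c/λ: f = 7.495e11 Hz.
Converting to GHz: f = 749.5 GHz ≈ 749 GHz.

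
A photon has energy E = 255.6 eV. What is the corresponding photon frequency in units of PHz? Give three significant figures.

61.8 PHz

In SI units: E = 255.6 eV = 4.0952·10^-17 J.
Apply f = E/h: f = 6.180·10^16 Hz.
Converting to PHz: f = 61.80 PHz ≈ 61.8 PHz.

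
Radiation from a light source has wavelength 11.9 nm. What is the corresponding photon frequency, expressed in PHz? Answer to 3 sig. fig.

25.2 PHz

Use c = 2.99792458·10^8 m/s.
Convert to SI: λ = 11.9 nm = 1.19·10^-8 m.
For a photon f = c/λ, so f = 2.519·10^16 Hz.
Converting to PHz: f = 25.19 PHz ≈ 25.2 PHz.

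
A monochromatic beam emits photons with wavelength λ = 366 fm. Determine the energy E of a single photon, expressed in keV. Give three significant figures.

Convert to SI: λ = 366 fm = 3.66 × 10^-13 m.
Apply E = hc/λ: E = 5.427 × 10^-13 J.
Converting to keV: E = 3388 keV ≈ 3390 keV.

3390 keV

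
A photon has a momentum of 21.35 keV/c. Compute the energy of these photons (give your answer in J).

3.42 × 10^-15 J

Use c = 2.99792458 × 10^8 m/s, 1 eV = 1.602176634 × 10^-19 J.
In SI units: p = 21.35 keV/c = 1.1410 × 10^-23 kg·m/s.
Since E = pc for a photon, E = 3.421 × 10^-15 J.
So E ≈ 3.42 × 10^-15 J.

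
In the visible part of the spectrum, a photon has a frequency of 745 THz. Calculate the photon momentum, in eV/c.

Take h = 6.62607015e-34 J·s, c = 2.99792458e8 m/s, 1 eV = 1.602176634e-19 J.
Convert to SI: f = 745 THz = 7.45e14 Hz.
Since p = hf/c for a photon, p = 1.647e-27 kg·m/s.
Converting to eV/c: p = 3.081 eV/c ≈ 3.08 eV/c.

3.08 eV/c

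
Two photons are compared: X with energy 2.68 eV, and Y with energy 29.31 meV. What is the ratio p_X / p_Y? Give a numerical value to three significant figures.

p_X = 1.432 × 10^-27 kg·m/s (from energy = 2.68 eV, via p = E/c).
p_Y = 1.566 × 10^-29 kg·m/s (from energy = 29.31 meV, via p = E/c).
Ratio = 1.432 × 10^-27 / 1.566 × 10^-29 = 91.4.

91.4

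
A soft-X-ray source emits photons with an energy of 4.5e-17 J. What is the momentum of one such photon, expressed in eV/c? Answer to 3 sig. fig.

281 eV/c

Take c = 2.99792458e8 m/s, 1 eV = 1.602176634e-19 J.
The photon relation is p = E/c, giving p = 1.501e-25 kg·m/s.
Converting to eV/c: p = 280.9 eV/c ≈ 281 eV/c.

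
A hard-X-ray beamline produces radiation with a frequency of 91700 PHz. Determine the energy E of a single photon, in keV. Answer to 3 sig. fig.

Use h = 6.62607015e-34 J·s, 1 eV = 1.602176634e-19 J.
Convert to SI: f = 91700 PHz = 9.17e19 Hz.
Apply E = hf: E = 6.076e-14 J.
Converting to keV: E = 379.2 keV ≈ 379 keV.

379 keV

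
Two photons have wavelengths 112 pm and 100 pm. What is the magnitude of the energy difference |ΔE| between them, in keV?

1.33 keV

Using E = hc/λ: E₁ = 1.774e-15 J, E₂ = 1.986e-15 J.
|ΔE| = |1.774e-15 − 1.986e-15| = 2.13e-16 J = 1.33 keV.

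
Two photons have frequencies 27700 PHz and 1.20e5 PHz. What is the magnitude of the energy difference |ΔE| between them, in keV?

382 keV

Using E = hf: E₁ = 1.835e-14 J, E₂ = 7.951e-14 J.
|ΔE| = |1.835e-14 − 7.951e-14| = 6.12e-14 J = 382 keV.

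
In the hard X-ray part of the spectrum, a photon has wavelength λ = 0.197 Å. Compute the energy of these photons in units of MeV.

0.0629 MeV

Use h = 6.62607015e-34 J·s, c = 2.99792458e8 m/s, 1 eV = 1.602176634e-19 J.
First convert: λ = 0.197 Å = 1.97e-11 m.
Apply E = hc/λ: E = 1.008e-14 J.
Converting to MeV: E = 0.06294 MeV ≈ 0.0629 MeV.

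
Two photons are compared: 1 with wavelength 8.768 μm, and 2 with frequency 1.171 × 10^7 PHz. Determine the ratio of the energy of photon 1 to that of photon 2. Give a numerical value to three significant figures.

2.92 × 10^-9

E_1 = 2.266 × 10^-20 J (from wavelength = 8.768 μm, via E = hc/λ).
E_2 = 7.759 × 10^-12 J (from frequency = 1.171 × 10^7 PHz, via E = hf).
Ratio = 2.266 × 10^-20 / 7.759 × 10^-12 = 2.92 × 10^-9.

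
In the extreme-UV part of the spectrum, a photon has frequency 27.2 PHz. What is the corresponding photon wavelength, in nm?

11.0 nm

In SI units: f = 27.2 PHz = 2.72 × 10^16 Hz.
For a photon λ = c/f, so λ = 1.102 × 10^-8 m.
Converting to nm: λ = 11.02 nm ≈ 11.0 nm.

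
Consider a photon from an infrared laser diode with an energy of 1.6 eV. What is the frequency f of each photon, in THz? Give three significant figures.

Take h = 6.62607015·10^-34 J·s, 1 eV = 1.602176634·10^-19 J.
Convert to SI: E = 1.6 eV = 2.5635·10^-19 J.
For a photon f = E/h, so f = 3.869·10^14 Hz.
Converting to THz: f = 386.9 THz ≈ 387 THz.

387 THz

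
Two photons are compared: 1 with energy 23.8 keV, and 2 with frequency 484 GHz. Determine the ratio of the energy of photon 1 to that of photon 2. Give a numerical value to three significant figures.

1.19e7

E_1 = 3.813e-15 J (from energy = 23.8 keV, via E given directly).
E_2 = 3.207e-22 J (from frequency = 484 GHz, via E = hf).
Ratio = 3.813e-15 / 3.207e-22 = 1.19e7.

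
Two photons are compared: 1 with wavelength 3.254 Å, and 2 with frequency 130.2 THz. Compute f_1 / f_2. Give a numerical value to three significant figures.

f_1 = 9.213 × 10^17 Hz (from wavelength = 3.254 Å, via f = c/λ).
f_2 = 1.302 × 10^14 Hz (from frequency = 130.2 THz, via f given directly).
Ratio = 9.213 × 10^17 / 1.302 × 10^14 = 7080.

7080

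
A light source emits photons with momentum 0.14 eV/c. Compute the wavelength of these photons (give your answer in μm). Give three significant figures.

(h = 6.62607015 × 10^-34 J·s, c = 2.99792458 × 10^8 m/s, 1 eV = 1.602176634 × 10^-19 J.)
First convert: p = 0.14 eV/c = 7.4820 × 10^-29 kg·m/s.
Apply λ = h/p: λ = 8.856 × 10^-6 m.
Converting to μm: λ = 8.856 μm ≈ 8.86 μm.

8.86 μm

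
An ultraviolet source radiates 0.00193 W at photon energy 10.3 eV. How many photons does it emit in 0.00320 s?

3.74e12 photons

Total energy: E_total = P·t = 0.00193 × 0.00320 = 6.176e-6 J.
Per-photon energy: E = 1.650e-18 J.
N = E_total / E_photon = 3.74e12.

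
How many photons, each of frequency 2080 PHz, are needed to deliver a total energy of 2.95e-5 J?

2.14e10 photons

Per-photon energy: E = 1.378e-15 J (from frequency = 2080 PHz).
N = E_total / E_photon = 2.95e-5 J / 1.378e-15 J = 2.14e10.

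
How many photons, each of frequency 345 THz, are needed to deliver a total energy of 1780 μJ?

Per-photon energy: E = 2.286e-19 J (from frequency = 345 THz).
N = E_total / E_photon = 0.00178 J / 2.286e-19 J = 7.79e15.

7.79e15 photons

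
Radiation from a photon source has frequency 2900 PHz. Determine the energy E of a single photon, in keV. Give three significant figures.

12.0 keV

First convert: f = 2900 PHz = 2.9·10^18 Hz.
For a photon E = hf, so E = 1.922·10^-15 J.
Converting to keV: E = 11.99 keV ≈ 12.0 keV.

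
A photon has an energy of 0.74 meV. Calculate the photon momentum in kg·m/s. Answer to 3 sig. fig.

3.95·10^-31 kg·m/s

In SI units: E = 0.74 meV = 1.1856·10^-22 J.
The photon relation is p = E/c, giving p = 3.955·10^-31 kg·m/s.
So p ≈ 3.95·10^-31 kg·m/s.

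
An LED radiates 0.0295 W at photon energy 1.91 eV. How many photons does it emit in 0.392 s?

3.78e16 photons

Total energy: E_total = P·t = 0.0295 × 0.392 = 0.01156 J.
Per-photon energy: E = 3.060e-19 J.
N = E_total / E_photon = 3.78e16.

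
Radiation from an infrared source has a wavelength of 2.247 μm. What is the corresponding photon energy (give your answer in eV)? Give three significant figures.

(h = 6.62607015e-34 J·s, c = 2.99792458e8 m/s, 1 eV = 1.602176634e-19 J.)
Convert to SI: λ = 2.247 μm = 2.247e-6 m.
Since E = hc/λ for a photon, E = 8.840e-20 J.
Converting to eV: E = 0.5518 eV ≈ 0.552 eV.

0.552 eV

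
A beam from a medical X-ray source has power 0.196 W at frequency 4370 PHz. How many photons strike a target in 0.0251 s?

Total energy: E_total = P·t = 0.196 × 0.0251 = 0.004920 J.
Per-photon energy: E = 2.896 × 10^-15 J.
N = E_total / E_photon = 1.70 × 10^12.

1.70 × 10^12 photons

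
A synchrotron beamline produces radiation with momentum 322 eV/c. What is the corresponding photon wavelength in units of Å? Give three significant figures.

38.5 Å

Convert to SI: p = 322 eV/c = 1.7209e-25 kg·m/s.
Since λ = h/p for a photon, λ = 3.850e-9 m.
Converting to Å: λ = 38.50 Å ≈ 38.5 Å.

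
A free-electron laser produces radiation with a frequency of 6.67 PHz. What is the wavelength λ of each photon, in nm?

In SI units: f = 6.67 PHz = 6.67 × 10^15 Hz.
For a photon λ = c/f, so λ = 4.495 × 10^-8 m.
Converting to nm: λ = 44.95 nm ≈ 44.9 nm.

44.9 nm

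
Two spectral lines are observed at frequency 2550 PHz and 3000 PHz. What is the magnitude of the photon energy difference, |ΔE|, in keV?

Using E = hf: E₁ = 1.690 × 10^-15 J, E₂ = 1.988 × 10^-15 J.
|ΔE| = |1.690 × 10^-15 − 1.988 × 10^-15| = 2.98 × 10^-16 J = 1.86 keV.

1.86 keV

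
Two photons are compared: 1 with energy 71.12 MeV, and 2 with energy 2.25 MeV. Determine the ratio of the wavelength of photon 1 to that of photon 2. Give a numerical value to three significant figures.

0.0316

λ_1 = 1.743·10^-14 m (from energy = 71.12 MeV, via λ = hc/E).
λ_2 = 5.510·10^-13 m (from energy = 2.25 MeV, via λ = hc/E).
Ratio = 1.743·10^-14 / 5.510·10^-13 = 0.0316.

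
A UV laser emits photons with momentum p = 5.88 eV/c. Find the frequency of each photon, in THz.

1420 THz

First convert: p = 5.88 eV/c = 3.1424e-27 kg·m/s.
Since f = pc/h for a photon, f = 1.422e15 Hz.
Converting to THz: f = 1422 THz ≈ 1420 THz.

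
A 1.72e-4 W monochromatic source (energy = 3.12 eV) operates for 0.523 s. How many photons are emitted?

Total energy: E_total = P·t = 1.72e-4 × 0.523 = 8.996e-5 J.
Per-photon energy: E = 4.999e-19 J.
N = E_total / E_photon = 1.80e14.

1.80e14 photons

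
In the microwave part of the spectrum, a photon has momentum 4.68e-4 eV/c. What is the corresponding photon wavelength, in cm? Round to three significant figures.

0.265 cm

In SI units: p = 4.68e-4 eV/c = 2.5011e-31 kg·m/s.
For a photon λ = h/p, so λ = 0.002649 m.
Converting to cm: λ = 0.2649 cm ≈ 0.265 cm.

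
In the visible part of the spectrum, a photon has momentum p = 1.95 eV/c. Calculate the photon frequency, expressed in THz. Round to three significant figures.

472 THz

Convert to SI: p = 1.95 eV/c = 1.0421 × 10^-27 kg·m/s.
Apply f = pc/h: f = 4.715 × 10^14 Hz.
Converting to THz: f = 471.5 THz ≈ 472 THz.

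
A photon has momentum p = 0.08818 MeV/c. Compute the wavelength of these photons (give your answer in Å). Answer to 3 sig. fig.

0.141 Å

(h = 6.62607015·10^-34 J·s, c = 2.99792458·10^8 m/s, 1 eV = 1.602176634·10^-19 J.)
In SI units: p = 0.08818 MeV/c = 4.7126·10^-23 kg·m/s.
The photon relation is λ = h/p, giving λ = 1.406·10^-11 m.
Converting to Å: λ = 0.1406 Å ≈ 0.141 Å.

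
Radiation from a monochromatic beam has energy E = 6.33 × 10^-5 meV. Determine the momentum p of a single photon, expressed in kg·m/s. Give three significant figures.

3.38 × 10^-35 kg·m/s

(c = 2.99792458 × 10^8 m/s, 1 eV = 1.602176634 × 10^-19 J.)
Convert to SI: E = 6.33 × 10^-5 meV = 1.0142 × 10^-26 J.
The photon relation is p = E/c, giving p = 3.383 × 10^-35 kg·m/s.
So p ≈ 3.38 × 10^-35 kg·m/s.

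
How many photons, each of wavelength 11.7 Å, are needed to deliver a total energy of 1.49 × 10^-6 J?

8.78 × 10^9 photons

Per-photon energy: E = 1.698 × 10^-16 J (from wavelength = 11.7 Å).
N = E_total / E_photon = 1.49 × 10^-6 J / 1.698 × 10^-16 J = 8.78 × 10^9.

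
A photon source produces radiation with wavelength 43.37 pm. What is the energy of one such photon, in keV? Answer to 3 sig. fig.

28.6 keV

Convert to SI: λ = 43.37 pm = 4.337e-11 m.
Apply E = hc/λ: E = 4.580e-15 J.
Converting to keV: E = 28.59 keV ≈ 28.6 keV.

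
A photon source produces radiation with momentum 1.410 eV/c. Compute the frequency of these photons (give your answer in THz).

341 THz

Convert to SI: p = 1.410 eV/c = 7.5354 × 10^-28 kg·m/s.
Apply f = pc/h: f = 3.409 × 10^14 Hz.
Converting to THz: f = 340.9 THz ≈ 341 THz.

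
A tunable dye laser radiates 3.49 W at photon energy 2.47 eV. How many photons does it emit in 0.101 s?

8.91 × 10^17 photons

Total energy: E_total = P·t = 3.49 × 0.101 = 0.3525 J.
Per-photon energy: E = 3.957 × 10^-19 J.
N = E_total / E_photon = 8.91 × 10^17.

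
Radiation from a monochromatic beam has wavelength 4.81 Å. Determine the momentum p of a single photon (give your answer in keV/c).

First convert: λ = 4.81 Å = 4.81e-10 m.
Since p = h/λ for a photon, p = 1.378e-24 kg·m/s.
Converting to keV/c: p = 2.578 keV/c ≈ 2.58 keV/c.

2.58 keV/c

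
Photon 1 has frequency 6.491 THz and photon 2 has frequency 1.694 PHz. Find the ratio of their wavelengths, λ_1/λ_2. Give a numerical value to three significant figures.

261

λ_1 = 4.619e-5 m (from frequency = 6.491 THz, via λ = c/f).
λ_2 = 1.770e-7 m (from frequency = 1.694 PHz, via λ = c/f).
Ratio = 4.619e-5 / 1.770e-7 = 261.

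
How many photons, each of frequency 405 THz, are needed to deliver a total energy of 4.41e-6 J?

Per-photon energy: E = 2.684e-19 J (from frequency = 405 THz).
N = E_total / E_photon = 4.41e-6 J / 2.684e-19 J = 1.64e13.

1.64e13 photons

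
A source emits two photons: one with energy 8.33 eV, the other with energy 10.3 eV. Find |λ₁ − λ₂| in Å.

285 Å

Using λ = hc/E: λ₁ = 1.488·10^-7 m, λ₂ = 1.204·10^-7 m.
|Δλ| = |1.488·10^-7 − 1.204·10^-7| = 2.85·10^-8 m = 285 Å.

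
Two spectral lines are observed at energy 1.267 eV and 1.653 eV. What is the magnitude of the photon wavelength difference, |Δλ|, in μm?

Using λ = hc/E: λ₁ = 9.7857 × 10^-7 m, λ₂ = 7.5006 × 10^-7 m.
|Δλ| = |9.7857 × 10^-7 − 7.5006 × 10^-7| = 2.29 × 10^-7 m = 0.229 μm.

0.229 μm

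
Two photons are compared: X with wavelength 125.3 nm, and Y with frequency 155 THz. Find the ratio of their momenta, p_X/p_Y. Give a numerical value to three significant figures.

15.4

p_X = 5.288 × 10^-27 kg·m/s (from wavelength = 125.3 nm, via p = h/λ).
p_Y = 3.426 × 10^-28 kg·m/s (from frequency = 155 THz, via p = hf/c).
Ratio = 5.288 × 10^-27 / 3.426 × 10^-28 = 15.4.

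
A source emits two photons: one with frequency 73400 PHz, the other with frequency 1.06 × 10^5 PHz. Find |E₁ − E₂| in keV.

135 keV

Using E = hf: E₁ = 4.864 × 10^-14 J, E₂ = 7.024 × 10^-14 J.
|ΔE| = |4.864 × 10^-14 − 7.024 × 10^-14| = 2.16 × 10^-14 J = 135 keV.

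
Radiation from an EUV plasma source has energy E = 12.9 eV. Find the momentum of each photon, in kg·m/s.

6.89 × 10^-27 kg·m/s

First convert: E = 12.9 eV = 2.0668 × 10^-18 J.
The photon relation is p = E/c, giving p = 6.894 × 10^-27 kg·m/s.
So p ≈ 6.89 × 10^-27 kg·m/s.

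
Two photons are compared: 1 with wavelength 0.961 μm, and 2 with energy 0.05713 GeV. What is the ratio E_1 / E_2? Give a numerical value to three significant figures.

E_1 = 2.067e-19 J (from wavelength = 0.961 μm, via E = hc/λ).
E_2 = 9.153e-12 J (from energy = 0.05713 GeV, via E given directly).
Ratio = 2.067e-19 / 9.153e-12 = 2.26e-8.

2.26e-8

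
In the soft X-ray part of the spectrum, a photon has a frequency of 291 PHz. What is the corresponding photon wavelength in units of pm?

1030 pm

Use c = 2.99792458e8 m/s.
Convert to SI: f = 291 PHz = 2.91e17 Hz.
Apply λ = c/f: λ = 1.030e-9 m.
Converting to pm: λ = 1030 pm ≈ 1030 pm.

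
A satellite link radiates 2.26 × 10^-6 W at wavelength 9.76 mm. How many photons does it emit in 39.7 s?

Total energy: E_total = P·t = 2.26 × 10^-6 × 39.7 = 8.972 × 10^-5 J.
Per-photon energy: E = 2.035 × 10^-23 J.
N = E_total / E_photon = 4.41 × 10^18.

4.41 × 10^18 photons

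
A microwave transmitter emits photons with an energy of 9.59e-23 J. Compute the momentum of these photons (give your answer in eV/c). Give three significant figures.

(c = 2.99792458e8 m/s, 1 eV = 1.602176634e-19 J.)
Apply p = E/c: p = 3.199e-31 kg·m/s.
Converting to eV/c: p = 5.986e-4 eV/c ≈ 5.99e-4 eV/c.

5.99e-4 eV/c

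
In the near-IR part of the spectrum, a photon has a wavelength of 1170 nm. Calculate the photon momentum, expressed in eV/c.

In SI units: λ = 1170 nm = 1.17·10^-6 m.
For a photon p = h/λ, so p = 5.663·10^-28 kg·m/s.
Converting to eV/c: p = 1.060 eV/c ≈ 1.06 eV/c.

1.06 eV/c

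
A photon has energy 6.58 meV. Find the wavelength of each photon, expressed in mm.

0.188 mm

Use h = 6.62607015 × 10^-34 J·s, c = 2.99792458 × 10^8 m/s, 1 eV = 1.602176634 × 10^-19 J.
First convert: E = 6.58 meV = 1.0542 × 10^-21 J.
Since λ = hc/E for a photon, λ = 1.884 × 10^-4 m.
Converting to mm: λ = 0.1884 mm ≈ 0.188 mm.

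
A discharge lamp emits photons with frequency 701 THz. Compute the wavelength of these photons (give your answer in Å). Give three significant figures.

Convert to SI: f = 701 THz = 7.01e14 Hz.
Apply λ = c/f: λ = 4.277e-7 m.
Converting to Å: λ = 4277 Å ≈ 4280 Å.

4280 Å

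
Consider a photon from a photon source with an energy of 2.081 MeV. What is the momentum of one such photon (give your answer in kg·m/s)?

1.11 × 10^-21 kg·m/s

Take c = 2.99792458 × 10^8 m/s, 1 eV = 1.602176634 × 10^-19 J.
Convert to SI: E = 2.081 MeV = 3.3341 × 10^-13 J.
For a photon p = E/c, so p = 1.112 × 10^-21 kg·m/s.
So p ≈ 1.11 × 10^-21 kg·m/s.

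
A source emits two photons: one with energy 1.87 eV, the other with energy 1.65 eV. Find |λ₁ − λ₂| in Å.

Using λ = hc/E: λ₁ = 6.630e-7 m, λ₂ = 7.514e-7 m.
|Δλ| = |6.630e-7 − 7.514e-7| = 8.84e-8 m = 884 Å.

884 Å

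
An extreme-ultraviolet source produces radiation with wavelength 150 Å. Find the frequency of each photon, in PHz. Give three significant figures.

20.0 PHz

Use c = 2.99792458e8 m/s.
In SI units: λ = 150 Å = 1.5e-8 m.
For a photon f = c/λ, so f = 1.999e16 Hz.
Converting to PHz: f = 19.99 PHz ≈ 20.0 PHz.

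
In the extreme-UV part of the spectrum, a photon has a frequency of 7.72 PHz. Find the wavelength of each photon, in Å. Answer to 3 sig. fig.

First convert: f = 7.72 PHz = 7.72e15 Hz.
For a photon λ = c/f, so λ = 3.883e-8 m.
Converting to Å: λ = 388.3 Å ≈ 388 Å.

388 Å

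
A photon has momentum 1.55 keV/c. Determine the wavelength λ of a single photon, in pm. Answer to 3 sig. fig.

800 pm

In SI units: p = 1.55 keV/c = 8.2836 × 10^-25 kg·m/s.
Since λ = h/p for a photon, λ = 7.999 × 10^-10 m.
Converting to pm: λ = 799.9 pm ≈ 800 pm.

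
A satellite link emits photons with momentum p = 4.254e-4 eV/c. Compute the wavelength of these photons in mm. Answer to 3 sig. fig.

Take h = 6.62607015e-34 J·s, c = 2.99792458e8 m/s, 1 eV = 1.602176634e-19 J.
First convert: p = 4.254e-4 eV/c = 2.2735e-31 kg·m/s.
For a photon λ = h/p, so λ = 0.002915 m.
Converting to mm: λ = 2.915 mm ≈ 2.91 mm.

2.91 mm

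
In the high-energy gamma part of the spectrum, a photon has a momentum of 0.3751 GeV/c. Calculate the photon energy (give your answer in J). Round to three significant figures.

Take c = 2.99792458e8 m/s, 1 eV = 1.602176634e-19 J.
Convert to SI: p = 0.3751 GeV/c = 2.0046e-19 kg·m/s.
The photon relation is E = pc, giving E = 6.010e-11 J.
So E ≈ 6.01e-11 J.

6.01e-11 J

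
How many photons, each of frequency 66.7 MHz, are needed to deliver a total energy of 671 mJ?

1.52e25 photons

Per-photon energy: E = 4.420e-26 J (from frequency = 66.7 MHz).
N = E_total / E_photon = 0.671 J / 4.420e-26 J = 1.52e25.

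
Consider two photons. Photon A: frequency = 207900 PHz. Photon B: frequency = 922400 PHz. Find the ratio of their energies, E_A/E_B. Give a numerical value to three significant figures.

E_A = 1.378 × 10^-13 J (from frequency = 207900 PHz, via E = hf).
E_B = 6.112 × 10^-13 J (from frequency = 922400 PHz, via E = hf).
Ratio = 1.378 × 10^-13 / 6.112 × 10^-13 = 0.225.

0.225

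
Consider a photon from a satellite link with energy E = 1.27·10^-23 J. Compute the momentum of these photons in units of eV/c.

7.93·10^-5 eV/c

Apply p = E/c: p = 4.236·10^-32 kg·m/s.
Converting to eV/c: p = 7.927·10^-5 eV/c ≈ 7.93·10^-5 eV/c.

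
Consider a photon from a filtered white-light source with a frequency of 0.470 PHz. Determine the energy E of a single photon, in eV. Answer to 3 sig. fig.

Take h = 6.62607015 × 10^-34 J·s, 1 eV = 1.602176634 × 10^-19 J.
First convert: f = 0.470 PHz = 4.70 × 10^14 Hz.
For a photon E = hf, so E = 3.114 × 10^-19 J.
Converting to eV: E = 1.944 eV ≈ 1.94 eV.

1.94 eV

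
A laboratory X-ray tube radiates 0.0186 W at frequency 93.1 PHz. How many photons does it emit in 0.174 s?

5.25 × 10^13 photons

Total energy: E_total = P·t = 0.0186 × 0.174 = 0.003236 J.
Per-photon energy: E = 6.169 × 10^-17 J.
N = E_total / E_photon = 5.25 × 10^13.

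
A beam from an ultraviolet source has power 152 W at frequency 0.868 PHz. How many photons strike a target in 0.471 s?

1.24e20 photons

Total energy: E_total = P·t = 152 × 0.471 = 71.59 J.
Per-photon energy: E = 5.751e-19 J.
N = E_total / E_photon = 1.24e20.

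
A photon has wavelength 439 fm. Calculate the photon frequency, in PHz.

6.83 × 10^5 PHz

Use c = 2.99792458 × 10^8 m/s.
In SI units: λ = 439 fm = 4.39 × 10^-13 m.
Apply f = c/λ: f = 6.829 × 10^20 Hz.
Converting to PHz: f = 682900 PHz ≈ 6.83 × 10^5 PHz.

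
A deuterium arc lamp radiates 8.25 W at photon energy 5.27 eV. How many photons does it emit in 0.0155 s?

1.51 × 10^17 photons

Total energy: E_total = P·t = 8.25 × 0.0155 = 0.1279 J.
Per-photon energy: E = 8.443 × 10^-19 J.
N = E_total / E_photon = 1.51 × 10^17.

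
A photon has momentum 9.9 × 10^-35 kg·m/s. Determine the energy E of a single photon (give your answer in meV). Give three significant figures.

(c = 2.99792458 × 10^8 m/s, 1 eV = 1.602176634 × 10^-19 J.)
Since E = pc for a photon, E = 2.968 × 10^-26 J.
Converting to meV: E = 1.852 × 10^-4 meV ≈ 1.85 × 10^-4 meV.

1.85 × 10^-4 meV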